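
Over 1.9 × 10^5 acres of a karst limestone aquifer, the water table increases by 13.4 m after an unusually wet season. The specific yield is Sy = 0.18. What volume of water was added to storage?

A = 1.9 × 10^5 acres = 7.689 × 10^8 m²
ΔV = Sy × A × Δh = 0.18 × 7.689 × 10^8 m² × 13.4 m = 1.855 × 10^9 m³

ΔV ≈ 1.85 × 10^9 m³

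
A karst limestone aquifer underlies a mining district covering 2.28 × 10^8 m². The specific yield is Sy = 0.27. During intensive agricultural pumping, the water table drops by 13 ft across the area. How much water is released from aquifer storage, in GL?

Δh = 13 ft = 3.962 m
ΔV = Sy × A × Δh = 0.27 × 2.28 × 10^8 m² × 3.962 m = 2.439 × 10^8 m³
ΔV = 2.439 × 10^8 m³ = 243.9 GL

ΔV ≈ 244 GL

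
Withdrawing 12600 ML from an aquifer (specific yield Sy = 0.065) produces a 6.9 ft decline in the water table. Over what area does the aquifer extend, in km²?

A ≈ 92.2 km²

Δh = 6.9 ft = 2.103 m
ΔV = 12600 ML = 1.26 × 10^7 m³
A = ΔV / (Sy × Δh) = 1.26 × 10^7 / (0.065 × 2.103) = 9.217 × 10^7 m²
A = 9.217 × 10^7 m² = 92.17 km²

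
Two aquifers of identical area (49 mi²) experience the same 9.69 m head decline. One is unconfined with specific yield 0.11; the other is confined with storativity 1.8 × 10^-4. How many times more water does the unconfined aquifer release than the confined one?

ΔV_u / ΔV_c ≈ 611

A = 49 mi² = 1.269 × 10^8 m²
Unconfined: ΔV_u = Sy × A × Δh = 0.11 × 1.269 × 10^8 × 9.69 = 1.353 × 10^8 m³
Confined: ΔV_c = S × A × Δh = 1.8 × 10^-4 × 1.269 × 10^8 × 9.69 = 2.214 × 10^5 m³
Ratio = ΔV_u / ΔV_c = Sy / S = 0.11 / 1.8 × 10^-4 = 611.1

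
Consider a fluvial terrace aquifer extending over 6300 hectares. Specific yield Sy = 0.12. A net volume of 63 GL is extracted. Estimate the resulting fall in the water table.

Δh ≈ 8.33 m

A = 6300 hectares = 6.3 × 10^7 m²
ΔV = 63 GL = 6.3 × 10^7 m³
Δh = ΔV / (Sy × A) = 6.3 × 10^7 m³ / (0.12 × 6.3 × 10^7 m²) = 8.333 m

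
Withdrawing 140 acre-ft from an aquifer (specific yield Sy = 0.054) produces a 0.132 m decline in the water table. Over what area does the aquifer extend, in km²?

A ≈ 24.2 km²

ΔV = 140 acre-ft = 1.727 × 10^5 m³
A = ΔV / (Sy × Δh) = 1.727 × 10^5 / (0.054 × 0.132) = 2.423 × 10^7 m²
A = 2.423 × 10^7 m² = 24.23 km²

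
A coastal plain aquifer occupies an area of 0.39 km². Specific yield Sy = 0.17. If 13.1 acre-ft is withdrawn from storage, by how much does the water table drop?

A = 0.39 km² = 3.9 × 10^5 m²
ΔV = 13.1 acre-ft = 16160 m³
Δh = ΔV / (Sy × A) = 16160 m³ / (0.17 × 3.9 × 10^5 m²) = 0.2437 m

Δh ≈ 0.244 m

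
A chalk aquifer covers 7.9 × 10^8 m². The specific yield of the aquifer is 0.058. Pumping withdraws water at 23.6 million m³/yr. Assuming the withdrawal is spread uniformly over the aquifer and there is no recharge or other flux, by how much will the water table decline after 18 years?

Q = 23.6 million m³/yr = 64660 m³/d
t = 18 years = 6570 d
ΔV = Q × t = 64660 m³/d × 6570 d = 4.248 × 10^8 m³
Δh = ΔV / (Sy × A) = 4.248 × 10^8 / (0.058 × 7.9 × 10^8) = 9.271 m

Δh ≈ 9.27 m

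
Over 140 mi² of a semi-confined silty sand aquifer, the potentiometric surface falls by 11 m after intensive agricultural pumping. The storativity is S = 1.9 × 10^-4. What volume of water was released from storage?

ΔV ≈ 7.58 × 10^5 m³

A = 140 mi² = 3.626 × 10^8 m²
ΔV = S × A × Δh = 1.9 × 10^-4 × 3.626 × 10^8 m² × 11 m = 7.578 × 10^5 m³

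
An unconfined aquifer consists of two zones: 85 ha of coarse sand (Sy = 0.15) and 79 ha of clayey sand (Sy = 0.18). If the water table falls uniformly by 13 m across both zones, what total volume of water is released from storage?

ΔV ≈ 3.51 × 10^6 m³

A₁ = 85 ha = 8.5 × 10^5 m²; A₂ = 79 ha = 7.9 × 10^5 m²
ΔV₁ = 0.15 × 8.5 × 10^5 × 13 = 1.657 × 10^6 m³
ΔV₂ = 0.18 × 7.9 × 10^5 × 13 = 1.849 × 10^6 m³
ΔV = ΔV₁ + ΔV₂ = 3.506 × 10^6 m³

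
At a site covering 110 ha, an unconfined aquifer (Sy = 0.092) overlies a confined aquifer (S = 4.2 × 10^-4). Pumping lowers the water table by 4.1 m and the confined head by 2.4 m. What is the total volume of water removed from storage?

A = 110 ha = 1.1 × 10^6 m²
Unconfined: ΔV_u = Sy × A × Δh_u = 0.092 × 1.1 × 10^6 × 4.1 = 4.149 × 10^5 m³
Confined: ΔV_c = S × A × Δh_c = 4.2 × 10^-4 × 1.1 × 10^6 × 2.4 = 1109 m³
Total ΔV = 4.149 × 10^5 + 1109 = 4.16 × 10^5 m³

ΔV ≈ 4.16 × 10^5 m³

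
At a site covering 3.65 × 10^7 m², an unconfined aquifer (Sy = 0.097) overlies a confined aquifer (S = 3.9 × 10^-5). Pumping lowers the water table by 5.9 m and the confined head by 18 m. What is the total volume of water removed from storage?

Unconfined: ΔV_u = Sy × A × Δh_u = 0.097 × 3.65 × 10^7 × 5.9 = 2.089 × 10^7 m³
Confined: ΔV_c = S × A × Δh_c = 3.9 × 10^-5 × 3.65 × 10^7 × 18 = 25620 m³
Total ΔV = 2.089 × 10^7 + 25620 = 2.091 × 10^7 m³

ΔV ≈ 2.09 × 10^7 m³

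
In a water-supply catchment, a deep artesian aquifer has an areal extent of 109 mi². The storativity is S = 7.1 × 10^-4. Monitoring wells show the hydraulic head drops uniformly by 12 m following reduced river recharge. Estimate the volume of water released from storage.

A = 109 mi² = 2.823 × 10^8 m²
ΔV = S × A × Δh = 7.1 × 10^-4 × 2.823 × 10^8 m² × 12 m = 2.405 × 10^6 m³

ΔV ≈ 2.41 × 10^6 m³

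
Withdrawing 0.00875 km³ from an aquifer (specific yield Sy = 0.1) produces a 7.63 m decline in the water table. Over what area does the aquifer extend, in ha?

ΔV = 0.00875 km³ = 8.75 × 10^6 m³
A = ΔV / (Sy × Δh) = 8.75 × 10^6 / (0.1 × 7.63) = 1.147 × 10^7 m²
A = 1.147 × 10^7 m² = 1147 ha

A ≈ 1150 ha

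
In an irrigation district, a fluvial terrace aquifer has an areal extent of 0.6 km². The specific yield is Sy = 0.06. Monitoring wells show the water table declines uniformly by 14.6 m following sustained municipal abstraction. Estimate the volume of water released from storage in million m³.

A = 0.6 km² = 6 × 10^5 m²
ΔV = Sy × A × Δh = 0.06 × 6 × 10^5 m² × 14.6 m = 5.256 × 10^5 m³
ΔV = 5.256 × 10^5 m³ = 0.5256 million m³

ΔV ≈ 0.526 million m³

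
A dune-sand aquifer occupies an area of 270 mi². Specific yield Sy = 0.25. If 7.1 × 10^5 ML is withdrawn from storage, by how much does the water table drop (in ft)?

Δh ≈ 13.3 ft

A = 270 mi² = 6.993 × 10^8 m²
ΔV = 7.1 × 10^5 ML = 7.1 × 10^8 m³
Δh = ΔV / (Sy × A) = 7.1 × 10^8 m³ / (0.25 × 6.993 × 10^8 m²) = 4.061 m
Δh = 4.061 m = 13.32 ft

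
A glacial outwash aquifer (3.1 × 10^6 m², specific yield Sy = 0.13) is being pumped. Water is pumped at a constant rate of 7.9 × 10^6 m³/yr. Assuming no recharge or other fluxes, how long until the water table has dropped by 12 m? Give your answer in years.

ΔV = Sy × A × Δh = 0.13 × 3.1 × 10^6 × 12 = 4.836 × 10^6 m³
Q = 7.9 × 10^6 m³/yr = 21640 m³/d
t = ΔV / Q = 4.836 × 10^6 m³ / 21640 m³/d = 223.4 d
t = 223.4 d ≈ 0.6122 years

t ≈ 0.612 years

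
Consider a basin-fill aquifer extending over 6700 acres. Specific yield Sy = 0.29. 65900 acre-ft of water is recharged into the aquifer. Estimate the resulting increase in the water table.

A = 6700 acres = 2.711 × 10^7 m²
ΔV = 65900 acre-ft = 8.129 × 10^7 m³
Δh = ΔV / (Sy × A) = 8.129 × 10^7 m³ / (0.29 × 2.711 × 10^7 m²) = 10.34 m

Δh ≈ 10.3 m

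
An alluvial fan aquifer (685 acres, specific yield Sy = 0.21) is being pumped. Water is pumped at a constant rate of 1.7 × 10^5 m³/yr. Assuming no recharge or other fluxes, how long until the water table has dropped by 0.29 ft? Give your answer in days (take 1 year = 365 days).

A = 685 acres = 2.772 × 10^6 m²
Δh = 0.29 ft = 0.08839 m
ΔV = Sy × A × Δh = 0.21 × 2.772 × 10^6 × 0.08839 = 51460 m³
Q = 1.7 × 10^5 m³/yr = 465.8 m³/d
t = ΔV / Q = 51460 m³ / 465.8 m³/d = 110.5 d

t ≈ 110 days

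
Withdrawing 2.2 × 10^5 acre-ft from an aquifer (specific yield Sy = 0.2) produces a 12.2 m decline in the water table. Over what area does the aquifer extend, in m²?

ΔV = 2.2 × 10^5 acre-ft = 2.714 × 10^8 m³
A = ΔV / (Sy × Δh) = 2.714 × 10^8 / (0.2 × 12.2) = 1.112 × 10^8 m²

A ≈ 1.11 × 10^8 m²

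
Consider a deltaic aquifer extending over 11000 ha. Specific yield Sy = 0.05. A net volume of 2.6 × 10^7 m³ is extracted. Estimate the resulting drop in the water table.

A = 11000 ha = 1.1 × 10^8 m²
Δh = ΔV / (Sy × A) = 2.6 × 10^7 m³ / (0.05 × 1.1 × 10^8 m²) = 4.727 m

Δh ≈ 4.73 m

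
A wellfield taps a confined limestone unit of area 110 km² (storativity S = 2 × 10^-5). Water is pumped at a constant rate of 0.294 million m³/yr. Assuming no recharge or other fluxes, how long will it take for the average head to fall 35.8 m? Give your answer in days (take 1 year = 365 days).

A = 110 km² = 1.1 × 10^8 m²
ΔV = S × A × Δh = 2 × 10^-5 × 1.1 × 10^8 × 35.8 = 78760 m³
Q = 0.294 million m³/yr = 805.5 m³/d
t = ΔV / Q = 78760 m³ / 805.5 m³/d = 97.78 d

t ≈ 97.8 days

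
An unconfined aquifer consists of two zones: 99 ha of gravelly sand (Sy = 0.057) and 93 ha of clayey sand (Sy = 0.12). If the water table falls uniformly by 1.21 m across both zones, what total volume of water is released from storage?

ΔV ≈ 2.03 × 10^5 m³

A₁ = 99 ha = 9.9 × 10^5 m²; A₂ = 93 ha = 9.3 × 10^5 m²
ΔV₁ = 0.057 × 9.9 × 10^5 × 1.21 = 68280 m³
ΔV₂ = 0.12 × 9.3 × 10^5 × 1.21 = 1.35 × 10^5 m³
ΔV = ΔV₁ + ΔV₂ = 2.033 × 10^5 m³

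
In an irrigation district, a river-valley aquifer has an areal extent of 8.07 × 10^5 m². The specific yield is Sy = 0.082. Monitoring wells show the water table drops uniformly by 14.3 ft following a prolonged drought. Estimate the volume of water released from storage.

ΔV ≈ 2.88 × 10^5 m³

Δh = 14.3 ft = 4.359 m
ΔV = Sy × A × Δh = 0.082 × 8.07 × 10^5 m² × 4.359 m = 2.884 × 10^5 m³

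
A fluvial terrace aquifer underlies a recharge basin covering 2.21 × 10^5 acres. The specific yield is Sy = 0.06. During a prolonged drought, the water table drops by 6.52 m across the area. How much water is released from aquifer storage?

A = 2.21 × 10^5 acres = 8.944 × 10^8 m²
ΔV = Sy × A × Δh = 0.06 × 8.944 × 10^8 m² × 6.52 m = 3.499 × 10^8 m³

ΔV ≈ 3.5 × 10^8 m³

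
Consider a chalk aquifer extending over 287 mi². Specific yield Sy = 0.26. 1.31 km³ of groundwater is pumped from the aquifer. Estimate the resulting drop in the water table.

Δh ≈ 6.78 m

A = 287 mi² = 7.433 × 10^8 m²
ΔV = 1.31 km³ = 1.31 × 10^9 m³
Δh = ΔV / (Sy × A) = 1.31 × 10^9 m³ / (0.26 × 7.433 × 10^8 m²) = 6.778 m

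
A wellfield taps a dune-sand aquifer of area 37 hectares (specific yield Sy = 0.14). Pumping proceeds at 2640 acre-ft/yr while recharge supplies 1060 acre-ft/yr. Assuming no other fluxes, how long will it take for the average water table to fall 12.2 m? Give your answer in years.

t ≈ 0.324 years

A = 37 hectares = 3.7 × 10^5 m²
ΔV = Sy × A × Δh = 0.14 × 3.7 × 10^5 × 12.2 = 6.32 × 10^5 m³
Net withdrawal = 2640 − 1060 = 1580 acre-ft/yr = 5339 m³/d
t = ΔV / Q = 6.32 × 10^5 m³ / 5339 m³/d = 118.4 d
t = 118.4 d ≈ 0.3243 years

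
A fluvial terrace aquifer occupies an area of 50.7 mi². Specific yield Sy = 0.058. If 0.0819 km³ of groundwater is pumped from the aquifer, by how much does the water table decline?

A = 50.7 mi² = 1.313 × 10^8 m²
ΔV = 0.0819 km³ = 8.19 × 10^7 m³
Δh = ΔV / (Sy × A) = 8.19 × 10^7 m³ / (0.058 × 1.313 × 10^8 m²) = 10.75 m

Δh ≈ 10.8 m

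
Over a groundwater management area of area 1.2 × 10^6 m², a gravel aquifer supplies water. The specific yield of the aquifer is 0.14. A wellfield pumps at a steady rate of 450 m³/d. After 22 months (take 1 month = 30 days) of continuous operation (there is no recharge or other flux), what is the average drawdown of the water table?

t = 22 months = 660 d
ΔV = Q × t = 450 m³/d × 660 d = 2.97 × 10^5 m³
Δh = ΔV / (Sy × A) = 2.97 × 10^5 / (0.14 × 1.2 × 10^6) = 1.768 m

Δh ≈ 1.77 m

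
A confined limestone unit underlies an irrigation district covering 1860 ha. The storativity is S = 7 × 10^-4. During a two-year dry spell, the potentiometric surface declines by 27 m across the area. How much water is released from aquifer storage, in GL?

ΔV ≈ 0.352 GL

A = 1860 ha = 1.86 × 10^7 m²
ΔV = S × A × Δh = 7 × 10^-4 × 1.86 × 10^7 m² × 27 m = 3.515 × 10^5 m³
ΔV = 3.515 × 10^5 m³ = 0.3515 GL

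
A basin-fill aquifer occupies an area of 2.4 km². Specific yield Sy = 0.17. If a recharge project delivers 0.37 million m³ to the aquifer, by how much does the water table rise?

Δh ≈ 0.907 m

A = 2.4 km² = 2.4 × 10^6 m²
ΔV = 0.37 million m³ = 3.7 × 10^5 m³
Δh = ΔV / (Sy × A) = 3.7 × 10^5 m³ / (0.17 × 2.4 × 10^6 m²) = 0.9069 m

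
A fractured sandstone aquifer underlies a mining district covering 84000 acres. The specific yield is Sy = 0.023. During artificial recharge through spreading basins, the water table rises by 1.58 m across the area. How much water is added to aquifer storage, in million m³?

A = 84000 acres = 3.399 × 10^8 m²
ΔV = Sy × A × Δh = 0.023 × 3.399 × 10^8 m² × 1.58 m = 1.235 × 10^7 m³
ΔV = 1.235 × 10^7 m³ = 12.35 million m³

ΔV ≈ 12.4 million m³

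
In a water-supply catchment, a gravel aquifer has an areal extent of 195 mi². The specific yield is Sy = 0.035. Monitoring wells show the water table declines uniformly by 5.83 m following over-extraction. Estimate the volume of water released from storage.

A = 195 mi² = 5.05 × 10^8 m²
ΔV = Sy × A × Δh = 0.035 × 5.05 × 10^8 m² × 5.83 m = 1.031 × 10^8 m³

ΔV ≈ 1.03 × 10^8 m³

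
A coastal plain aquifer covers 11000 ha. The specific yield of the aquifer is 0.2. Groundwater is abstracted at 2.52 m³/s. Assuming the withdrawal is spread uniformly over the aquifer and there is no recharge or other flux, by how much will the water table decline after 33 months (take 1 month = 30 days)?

A = 11000 ha = 1.1 × 10^8 m²
Q = 2.52 m³/s = 2.177 × 10^5 m³/d
t = 33 months = 990 d
ΔV = Q × t = 2.177 × 10^5 m³/d × 990 d = 2.156 × 10^8 m³
Δh = ΔV / (Sy × A) = 2.156 × 10^8 / (0.2 × 1.1 × 10^8) = 9.798 m

Δh ≈ 9.8 m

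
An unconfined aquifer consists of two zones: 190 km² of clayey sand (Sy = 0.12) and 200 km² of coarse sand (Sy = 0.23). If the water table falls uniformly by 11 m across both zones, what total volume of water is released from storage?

ΔV ≈ 7.57 × 10^8 m³

A₁ = 190 km² = 1.9 × 10^8 m²; A₂ = 200 km² = 2 × 10^8 m²
ΔV₁ = 0.12 × 1.9 × 10^8 × 11 = 2.508 × 10^8 m³
ΔV₂ = 0.23 × 2 × 10^8 × 11 = 5.06 × 10^8 m³
ΔV = ΔV₁ + ΔV₂ = 7.568 × 10^8 m³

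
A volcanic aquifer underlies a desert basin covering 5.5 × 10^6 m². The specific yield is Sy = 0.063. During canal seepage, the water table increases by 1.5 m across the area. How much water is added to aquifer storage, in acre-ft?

ΔV ≈ 421 acre-ft

ΔV = Sy × A × Δh = 0.063 × 5.5 × 10^6 m² × 1.5 m = 5.197 × 10^5 m³
ΔV = 5.197 × 10^5 m³ = 421.4 acre-ft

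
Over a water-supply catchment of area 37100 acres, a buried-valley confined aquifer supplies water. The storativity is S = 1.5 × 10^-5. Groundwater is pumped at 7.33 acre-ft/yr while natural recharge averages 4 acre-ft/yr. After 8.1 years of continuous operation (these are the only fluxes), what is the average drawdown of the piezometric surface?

Δh ≈ 14.8 m

A = 37100 acres = 1.501 × 10^8 m²
Net abstraction = 7.33 − 4 = 3.33 acre-ft/yr
Q_net = 3.33 acre-ft/yr = 11.25 m³/d
t = 8.1 years = 2956 d
ΔV = Q × t = 11.25 m³/d × 2956 d = 33270 m³
Δh = ΔV / (S × A) = 33270 / (1.5 × 10^-5 × 1.501 × 10^8) = 14.77 m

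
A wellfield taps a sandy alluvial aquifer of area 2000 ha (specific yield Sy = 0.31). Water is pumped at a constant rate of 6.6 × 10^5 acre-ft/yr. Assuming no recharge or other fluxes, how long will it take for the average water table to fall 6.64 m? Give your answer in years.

t ≈ 0.0506 years

A = 2000 ha = 2 × 10^7 m²
ΔV = Sy × A × Δh = 0.31 × 2 × 10^7 × 6.64 = 4.117 × 10^7 m³
Q = 6.6 × 10^5 acre-ft/yr = 2.23 × 10^6 m³/d
t = ΔV / Q = 4.117 × 10^7 m³ / 2.23 × 10^6 m³/d = 18.46 d
t = 18.46 d ≈ 0.05057 years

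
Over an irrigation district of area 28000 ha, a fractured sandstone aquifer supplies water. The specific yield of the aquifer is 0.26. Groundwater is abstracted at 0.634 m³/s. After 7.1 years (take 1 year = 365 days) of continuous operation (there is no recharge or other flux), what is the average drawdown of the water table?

A = 28000 ha = 2.8 × 10^8 m²
Q = 0.634 m³/s = 54780 m³/d
t = 7.1 years = 2592 d
ΔV = Q × t = 54780 m³/d × 2592 d = 1.42 × 10^8 m³
Δh = ΔV / (Sy × A) = 1.42 × 10^8 / (0.26 × 2.8 × 10^8) = 1.95 m

Δh ≈ 1.95 m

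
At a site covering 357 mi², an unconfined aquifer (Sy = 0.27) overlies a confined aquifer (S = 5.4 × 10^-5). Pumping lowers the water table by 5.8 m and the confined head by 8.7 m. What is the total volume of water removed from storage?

ΔV ≈ 1.45 × 10^9 m³

A = 357 mi² = 9.246 × 10^8 m²
Unconfined: ΔV_u = Sy × A × Δh_u = 0.27 × 9.246 × 10^8 × 5.8 = 1.448 × 10^9 m³
Confined: ΔV_c = S × A × Δh_c = 5.4 × 10^-5 × 9.246 × 10^8 × 8.7 = 4.344 × 10^5 m³
Total ΔV = 1.448 × 10^9 + 4.344 × 10^5 = 1.448 × 10^9 m³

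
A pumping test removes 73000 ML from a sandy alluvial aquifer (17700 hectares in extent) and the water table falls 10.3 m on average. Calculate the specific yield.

A = 17700 hectares = 1.77 × 10^8 m²
ΔV = 73000 ML = 7.3 × 10^7 m³
Sy = ΔV / (A × Δh) = 7.3 × 10^7 m³ / (1.77 × 10^8 m² × 10.3 m) = 0.04004

Sy ≈ 0.04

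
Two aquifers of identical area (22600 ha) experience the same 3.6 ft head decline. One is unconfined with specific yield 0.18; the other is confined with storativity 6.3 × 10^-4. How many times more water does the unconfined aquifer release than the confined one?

A = 22600 ha = 2.26 × 10^8 m²
Δh = 3.6 ft = 1.097 m
Unconfined: ΔV_u = Sy × A × Δh = 0.18 × 2.26 × 10^8 × 1.097 = 4.464 × 10^7 m³
Confined: ΔV_c = S × A × Δh = 6.3 × 10^-4 × 2.26 × 10^8 × 1.097 = 1.562 × 10^5 m³
Ratio = ΔV_u / ΔV_c = Sy / S = 0.18 / 6.3 × 10^-4 = 285.7

ΔV_u / ΔV_c ≈ 286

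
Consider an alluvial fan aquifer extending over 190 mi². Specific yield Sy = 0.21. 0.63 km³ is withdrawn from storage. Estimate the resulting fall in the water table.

Δh ≈ 6.1 m

A = 190 mi² = 4.921 × 10^8 m²
ΔV = 0.63 km³ = 6.3 × 10^8 m³
Δh = ΔV / (Sy × A) = 6.3 × 10^8 m³ / (0.21 × 4.921 × 10^8 m²) = 6.096 m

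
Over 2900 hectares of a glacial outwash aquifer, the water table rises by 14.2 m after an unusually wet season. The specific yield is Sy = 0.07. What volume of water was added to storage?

ΔV ≈ 2.88 × 10^7 m³

A = 2900 hectares = 2.9 × 10^7 m²
ΔV = Sy × A × Δh = 0.07 × 2.9 × 10^7 m² × 14.2 m = 2.883 × 10^7 m³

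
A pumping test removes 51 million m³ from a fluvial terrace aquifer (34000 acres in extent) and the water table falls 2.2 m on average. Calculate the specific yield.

A = 34000 acres = 1.376 × 10^8 m²
ΔV = 51 million m³ = 5.1 × 10^7 m³
Sy = ΔV / (A × Δh) = 5.1 × 10^7 m³ / (1.376 × 10^8 m² × 2.2 m) = 0.1685

Sy ≈ 0.17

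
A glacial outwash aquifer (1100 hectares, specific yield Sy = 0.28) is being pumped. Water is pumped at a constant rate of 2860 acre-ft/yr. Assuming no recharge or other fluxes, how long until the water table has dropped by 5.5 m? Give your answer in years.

A = 1100 hectares = 1.1 × 10^7 m²
ΔV = Sy × A × Δh = 0.28 × 1.1 × 10^7 × 5.5 = 1.694 × 10^7 m³
Q = 2860 acre-ft/yr = 9665 m³/d
t = ΔV / Q = 1.694 × 10^7 m³ / 9665 m³/d = 1753 d
t = 1753 d ≈ 4.802 years

t ≈ 4.8 years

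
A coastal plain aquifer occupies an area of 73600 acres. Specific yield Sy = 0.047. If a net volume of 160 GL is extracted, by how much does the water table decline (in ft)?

Δh ≈ 37.5 ft

A = 73600 acres = 2.978 × 10^8 m²
ΔV = 160 GL = 1.6 × 10^8 m³
Δh = ΔV / (Sy × A) = 1.6 × 10^8 m³ / (0.047 × 2.978 × 10^8 m²) = 11.43 m
Δh = 11.43 m = 37.5 ft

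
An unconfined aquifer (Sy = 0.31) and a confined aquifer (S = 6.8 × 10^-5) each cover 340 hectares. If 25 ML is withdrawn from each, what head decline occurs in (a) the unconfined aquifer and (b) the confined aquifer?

Δh_u ≈ 0.0237 m; Δh_c ≈ 108 m

A = 340 hectares = 3.4 × 10^6 m²
ΔV = 25 ML = 25000 m³
Unconfined: Δh_u = ΔV/(Sy·A) = 25000/(0.31 × 3.4 × 10^6) = 0.02372 m
Confined: Δh_c = ΔV/(S·A) = 25000/(6.8 × 10^-5 × 3.4 × 10^6) = 108.1 m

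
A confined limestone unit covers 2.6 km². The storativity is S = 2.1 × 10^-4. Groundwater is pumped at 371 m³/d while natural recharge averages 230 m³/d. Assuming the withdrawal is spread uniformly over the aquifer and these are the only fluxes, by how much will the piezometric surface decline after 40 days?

A = 2.6 km² = 2.6 × 10^6 m²
Net abstraction = 371 − 230 = 141 m³/d
ΔV = Q × t = 141 m³/d × 40 d = 5640 m³
Δh = ΔV / (S × A) = 5640 / (2.1 × 10^-4 × 2.6 × 10^6) = 10.33 m

Δh ≈ 10.3 m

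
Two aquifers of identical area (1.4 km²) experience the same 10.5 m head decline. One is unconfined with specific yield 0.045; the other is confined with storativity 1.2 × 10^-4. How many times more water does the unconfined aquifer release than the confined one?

A = 1.4 km² = 1.4 × 10^6 m²
Unconfined: ΔV_u = Sy × A × Δh = 0.045 × 1.4 × 10^6 × 10.5 = 6.615 × 10^5 m³
Confined: ΔV_c = S × A × Δh = 1.2 × 10^-4 × 1.4 × 10^6 × 10.5 = 1764 m³
Ratio = ΔV_u / ΔV_c = Sy / S = 0.045 / 1.2 × 10^-4 = 375

ΔV_u / ΔV_c ≈ 375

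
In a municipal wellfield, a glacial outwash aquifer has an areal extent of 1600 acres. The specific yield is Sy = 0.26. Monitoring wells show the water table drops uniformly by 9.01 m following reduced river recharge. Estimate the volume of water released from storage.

ΔV ≈ 1.52 × 10^7 m³

A = 1600 acres = 6.475 × 10^6 m²
ΔV = Sy × A × Δh = 0.26 × 6.475 × 10^6 m² × 9.01 m = 1.517 × 10^7 m³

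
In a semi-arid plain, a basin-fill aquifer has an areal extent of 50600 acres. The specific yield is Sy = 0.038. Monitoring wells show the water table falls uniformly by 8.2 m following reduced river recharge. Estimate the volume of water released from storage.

ΔV ≈ 6.38 × 10^7 m³

A = 50600 acres = 2.048 × 10^8 m²
ΔV = Sy × A × Δh = 0.038 × 2.048 × 10^8 m² × 8.2 m = 6.381 × 10^7 m³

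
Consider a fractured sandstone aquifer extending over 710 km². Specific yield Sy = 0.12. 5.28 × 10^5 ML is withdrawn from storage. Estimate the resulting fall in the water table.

Δh ≈ 6.2 m

A = 710 km² = 7.1 × 10^8 m²
ΔV = 5.28 × 10^5 ML = 5.28 × 10^8 m³
Δh = ΔV / (Sy × A) = 5.28 × 10^8 m³ / (0.12 × 7.1 × 10^8 m²) = 6.197 m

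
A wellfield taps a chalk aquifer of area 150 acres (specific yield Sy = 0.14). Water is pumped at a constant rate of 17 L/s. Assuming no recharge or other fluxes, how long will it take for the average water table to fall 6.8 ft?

A = 150 acres = 6.07 × 10^5 m²
Δh = 6.8 ft = 2.073 m
ΔV = Sy × A × Δh = 0.14 × 6.07 × 10^5 × 2.073 = 1.761 × 10^5 m³
Q = 17 L/s = 1469 m³/d
t = ΔV / Q = 1.761 × 10^5 m³ / 1469 m³/d = 119.9 d

t ≈ 120 days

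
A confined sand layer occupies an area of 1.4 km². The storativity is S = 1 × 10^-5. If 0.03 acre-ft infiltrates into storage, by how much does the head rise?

Δh ≈ 2.64 m

A = 1.4 km² = 1.4 × 10^6 m²
ΔV = 0.03 acre-ft = 37 m³
Δh = ΔV / (S × A) = 37 m³ / (1 × 10^-5 × 1.4 × 10^6 m²) = 2.643 m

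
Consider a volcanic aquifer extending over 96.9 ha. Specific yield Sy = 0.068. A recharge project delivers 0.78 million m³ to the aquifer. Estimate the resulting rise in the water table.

Δh ≈ 11.8 m

A = 96.9 ha = 9.69 × 10^5 m²
ΔV = 0.78 million m³ = 7.8 × 10^5 m³
Δh = ΔV / (Sy × A) = 7.8 × 10^5 m³ / (0.068 × 9.69 × 10^5 m²) = 11.84 m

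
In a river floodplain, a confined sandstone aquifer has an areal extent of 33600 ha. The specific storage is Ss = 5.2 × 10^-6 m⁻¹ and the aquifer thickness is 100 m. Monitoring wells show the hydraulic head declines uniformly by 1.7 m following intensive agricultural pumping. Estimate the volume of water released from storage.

S = Ss × b = 5.2 × 10^-6 m⁻¹ × 100 m = 5.2 × 10^-4
A = 33600 ha = 3.36 × 10^8 m²
ΔV = S × A × Δh = 5.2 × 10^-4 × 3.36 × 10^8 m² × 1.7 m = 2.97 × 10^5 m³

ΔV ≈ 2.97 × 10^5 m³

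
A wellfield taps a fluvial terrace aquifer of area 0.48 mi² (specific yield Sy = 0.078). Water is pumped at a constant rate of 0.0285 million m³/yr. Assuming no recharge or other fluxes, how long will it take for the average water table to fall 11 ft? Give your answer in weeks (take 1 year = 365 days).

t ≈ 595 weeks

A = 0.48 mi² = 1.243 × 10^6 m²
Δh = 11 ft = 3.353 m
ΔV = Sy × A × Δh = 0.078 × 1.243 × 10^6 × 3.353 = 3.251 × 10^5 m³
Q = 0.0285 million m³/yr = 78.08 m³/d
t = ΔV / Q = 3.251 × 10^5 m³ / 78.08 m³/d = 4164 d
t = 4164 d ≈ 594.8 weeks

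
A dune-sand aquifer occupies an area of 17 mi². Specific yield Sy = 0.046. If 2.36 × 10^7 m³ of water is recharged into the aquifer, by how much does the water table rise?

Δh ≈ 11.7 m

A = 17 mi² = 4.403 × 10^7 m²
Δh = ΔV / (Sy × A) = 2.36 × 10^7 m³ / (0.046 × 4.403 × 10^7 m²) = 11.65 m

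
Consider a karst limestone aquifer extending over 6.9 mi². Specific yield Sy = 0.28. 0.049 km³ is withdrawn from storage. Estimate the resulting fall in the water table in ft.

Δh ≈ 32.1 ft

A = 6.9 mi² = 1.787 × 10^7 m²
ΔV = 0.049 km³ = 4.9 × 10^7 m³
Δh = ΔV / (Sy × A) = 4.9 × 10^7 m³ / (0.28 × 1.787 × 10^7 m²) = 9.792 m
Δh = 9.792 m = 32.13 ft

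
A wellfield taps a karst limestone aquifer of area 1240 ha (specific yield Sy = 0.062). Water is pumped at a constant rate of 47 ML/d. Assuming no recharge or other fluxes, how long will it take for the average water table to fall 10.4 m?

A = 1240 ha = 1.24 × 10^7 m²
ΔV = Sy × A × Δh = 0.062 × 1.24 × 10^7 × 10.4 = 7.996 × 10^6 m³
Q = 47 ML/d = 47000 m³/d
t = ΔV / Q = 7.996 × 10^6 m³ / 47000 m³/d = 170.1 d

t ≈ 170 days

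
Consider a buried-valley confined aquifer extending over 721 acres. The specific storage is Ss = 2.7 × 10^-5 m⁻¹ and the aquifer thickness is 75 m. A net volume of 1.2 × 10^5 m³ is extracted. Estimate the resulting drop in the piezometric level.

S = Ss × b = 2.7 × 10^-5 m⁻¹ × 75 m = 2.025 × 10^-3
A = 721 acres = 2.918 × 10^6 m²
Δh = ΔV / (S × A) = 1.2 × 10^5 m³ / (0.002025 × 2.918 × 10^6 m²) = 20.31 m

Δh ≈ 20.3 m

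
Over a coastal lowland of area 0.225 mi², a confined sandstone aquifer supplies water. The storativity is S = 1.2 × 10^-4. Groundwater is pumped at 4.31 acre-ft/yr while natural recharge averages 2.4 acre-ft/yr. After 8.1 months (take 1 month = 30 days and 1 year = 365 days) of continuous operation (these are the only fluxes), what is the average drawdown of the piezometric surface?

A = 0.225 mi² = 5.827 × 10^5 m²
Net abstraction = 4.31 − 2.4 = 1.91 acre-ft/yr
Q_net = 1.91 acre-ft/yr = 6.455 m³/d
t = 8.1 months = 243 d
ΔV = Q × t = 6.455 m³/d × 243 d = 1568 m³
Δh = ΔV / (S × A) = 1568 / (1.2 × 10^-4 × 5.827 × 10^5) = 22.43 m

Δh ≈ 22.4 m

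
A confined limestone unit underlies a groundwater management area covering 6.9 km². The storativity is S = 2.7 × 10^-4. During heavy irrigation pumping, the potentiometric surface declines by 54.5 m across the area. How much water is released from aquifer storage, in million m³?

ΔV ≈ 0.102 million m³

A = 6.9 km² = 6.9 × 10^6 m²
ΔV = S × A × Δh = 2.7 × 10^-4 × 6.9 × 10^6 m² × 54.5 m = 1.015 × 10^5 m³
ΔV = 1.015 × 10^5 m³ = 0.1015 million m³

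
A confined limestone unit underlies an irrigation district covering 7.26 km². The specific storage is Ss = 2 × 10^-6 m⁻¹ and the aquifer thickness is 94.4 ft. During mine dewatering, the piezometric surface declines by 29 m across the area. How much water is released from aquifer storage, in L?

ΔV ≈ 1.21 × 10^7 L

b = 94.4 ft = 28.77 m
S = Ss × b = 2 × 10^-6 m⁻¹ × 28.77 m = 5.755 × 10^-5
A = 7.26 km² = 7.26 × 10^6 m²
ΔV = S × A × Δh = 5.755 × 10^-5 × 7.26 × 10^6 m² × 29 m = 12120 m³
ΔV = 12120 m³ = 1.212 × 10^7 L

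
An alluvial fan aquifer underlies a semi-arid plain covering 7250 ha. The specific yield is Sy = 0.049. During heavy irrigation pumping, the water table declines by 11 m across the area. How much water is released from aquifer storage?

ΔV ≈ 3.91 × 10^7 m³

A = 7250 ha = 7.25 × 10^7 m²
ΔV = Sy × A × Δh = 0.049 × 7.25 × 10^7 m² × 11 m = 3.908 × 10^7 m³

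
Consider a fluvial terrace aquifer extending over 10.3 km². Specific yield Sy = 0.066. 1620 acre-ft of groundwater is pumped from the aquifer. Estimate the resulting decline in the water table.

Δh ≈ 2.94 m

A = 10.3 km² = 1.03 × 10^7 m²
ΔV = 1620 acre-ft = 1.998 × 10^6 m³
Δh = ΔV / (Sy × A) = 1.998 × 10^6 m³ / (0.066 × 1.03 × 10^7 m²) = 2.939 m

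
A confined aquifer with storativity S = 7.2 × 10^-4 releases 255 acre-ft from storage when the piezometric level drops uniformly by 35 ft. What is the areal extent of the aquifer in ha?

A ≈ 4100 ha

Δh = 35 ft = 10.67 m
ΔV = 255 acre-ft = 3.145 × 10^5 m³
A = ΔV / (S × Δh) = 3.145 × 10^5 / (7.2 × 10^-4 × 10.67) = 4.095 × 10^7 m²
A = 4.095 × 10^7 m² = 4095 ha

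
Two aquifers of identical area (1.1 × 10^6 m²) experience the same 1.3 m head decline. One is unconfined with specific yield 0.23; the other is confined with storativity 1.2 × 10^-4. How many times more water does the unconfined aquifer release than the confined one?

Unconfined: ΔV_u = Sy × A × Δh = 0.23 × 1.1 × 10^6 × 1.3 = 3.289 × 10^5 m³
Confined: ΔV_c = S × A × Δh = 1.2 × 10^-4 × 1.1 × 10^6 × 1.3 = 171.6 m³
Ratio = ΔV_u / ΔV_c = Sy / S = 0.23 / 1.2 × 10^-4 = 1917

ΔV_u / ΔV_c ≈ 1920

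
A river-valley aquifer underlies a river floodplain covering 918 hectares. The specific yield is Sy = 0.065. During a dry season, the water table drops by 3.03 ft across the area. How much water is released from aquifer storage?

A = 918 hectares = 9.18 × 10^6 m²
Δh = 3.03 ft = 0.9235 m
ΔV = Sy × A × Δh = 0.065 × 9.18 × 10^6 m² × 0.9235 m = 5.511 × 10^5 m³

ΔV ≈ 5.51 × 10^5 m³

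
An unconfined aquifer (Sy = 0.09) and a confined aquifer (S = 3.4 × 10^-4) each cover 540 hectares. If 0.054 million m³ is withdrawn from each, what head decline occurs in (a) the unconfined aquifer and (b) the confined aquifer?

A = 540 hectares = 5.4 × 10^6 m²
ΔV = 0.054 million m³ = 54000 m³
Unconfined: Δh_u = ΔV/(Sy·A) = 54000/(0.09 × 5.4 × 10^6) = 0.1111 m
Confined: Δh_c = ΔV/(S·A) = 54000/(3.4 × 10^-4 × 5.4 × 10^6) = 29.41 m

Δh_u ≈ 0.111 m; Δh_c ≈ 29.4 m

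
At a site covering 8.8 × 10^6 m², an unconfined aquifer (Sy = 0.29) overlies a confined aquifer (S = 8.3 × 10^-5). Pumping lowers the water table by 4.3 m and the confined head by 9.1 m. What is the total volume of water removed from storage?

Unconfined: ΔV_u = Sy × A × Δh_u = 0.29 × 8.8 × 10^6 × 4.3 = 1.097 × 10^7 m³
Confined: ΔV_c = S × A × Δh_c = 8.3 × 10^-5 × 8.8 × 10^6 × 9.1 = 6647 m³
Total ΔV = 1.097 × 10^7 + 6647 = 1.098 × 10^7 m³

ΔV ≈ 1.1 × 10^7 m³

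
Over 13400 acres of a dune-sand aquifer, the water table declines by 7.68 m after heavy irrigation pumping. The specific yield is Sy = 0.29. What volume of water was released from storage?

A = 13400 acres = 5.423 × 10^7 m²
ΔV = Sy × A × Δh = 0.29 × 5.423 × 10^7 m² × 7.68 m = 1.208 × 10^8 m³

ΔV ≈ 1.21 × 10^8 m³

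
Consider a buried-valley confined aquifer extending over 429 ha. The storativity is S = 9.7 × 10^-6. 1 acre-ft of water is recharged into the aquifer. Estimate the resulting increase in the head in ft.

A = 429 ha = 4.29 × 10^6 m²
ΔV = 1 acre-ft = 1233 m³
Δh = ΔV / (S × A) = 1233 m³ / (9.7 × 10^-6 × 4.29 × 10^6 m²) = 29.64 m
Δh = 29.64 m = 97.25 ft

Δh ≈ 97.2 ft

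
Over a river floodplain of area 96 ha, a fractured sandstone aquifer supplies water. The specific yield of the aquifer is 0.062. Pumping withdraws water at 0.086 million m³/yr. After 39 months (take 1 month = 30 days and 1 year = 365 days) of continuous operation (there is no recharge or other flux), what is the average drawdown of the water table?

A = 96 ha = 9.6 × 10^5 m²
Q = 0.086 million m³/yr = 235.6 m³/d
t = 39 months = 1170 d
ΔV = Q × t = 235.6 m³/d × 1170 d = 2.757 × 10^5 m³
Δh = ΔV / (Sy × A) = 2.757 × 10^5 / (0.062 × 9.6 × 10^5) = 4.632 m

Δh ≈ 4.63 m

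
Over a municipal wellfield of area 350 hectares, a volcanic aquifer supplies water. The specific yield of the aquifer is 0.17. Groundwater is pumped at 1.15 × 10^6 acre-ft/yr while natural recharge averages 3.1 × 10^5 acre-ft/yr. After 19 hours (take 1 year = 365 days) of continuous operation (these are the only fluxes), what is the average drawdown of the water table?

A = 350 hectares = 3.5 × 10^6 m²
Net abstraction = 1.15 × 10^6 − 3.1 × 10^5 = 8.4 × 10^5 acre-ft/yr
Q_net = 8.4 × 10^5 acre-ft/yr = 2.839 × 10^6 m³/d
t = 19 hours = 0.7917 d
ΔV = Q × t = 2.839 × 10^6 m³/d × 0.7917 d = 2.247 × 10^6 m³
Δh = ΔV / (Sy × A) = 2.247 × 10^6 / (0.17 × 3.5 × 10^6) = 3.777 m

Δh ≈ 3.78 m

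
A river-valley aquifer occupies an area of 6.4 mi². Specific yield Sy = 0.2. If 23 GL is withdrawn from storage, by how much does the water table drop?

Δh ≈ 6.94 m

A = 6.4 mi² = 1.658 × 10^7 m²
ΔV = 23 GL = 2.3 × 10^7 m³
Δh = ΔV / (Sy × A) = 2.3 × 10^7 m³ / (0.2 × 1.658 × 10^7 m²) = 6.938 m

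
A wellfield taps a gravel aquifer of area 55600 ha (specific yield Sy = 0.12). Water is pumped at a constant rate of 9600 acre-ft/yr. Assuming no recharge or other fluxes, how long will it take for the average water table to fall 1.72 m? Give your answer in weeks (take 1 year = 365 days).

t ≈ 505 weeks

A = 55600 ha = 5.56 × 10^8 m²
ΔV = Sy × A × Δh = 0.12 × 5.56 × 10^8 × 1.72 = 1.148 × 10^8 m³
Q = 9600 acre-ft/yr = 32440 m³/d
t = ΔV / Q = 1.148 × 10^8 m³ / 32440 m³/d = 3537 d
t = 3537 d ≈ 505.3 weeks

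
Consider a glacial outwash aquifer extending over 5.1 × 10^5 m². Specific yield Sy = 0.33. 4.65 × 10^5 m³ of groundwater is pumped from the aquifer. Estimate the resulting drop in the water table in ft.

Δh = ΔV / (Sy × A) = 4.65 × 10^5 m³ / (0.33 × 5.1 × 10^5 m²) = 2.763 m
Δh = 2.763 m = 9.065 ft

Δh ≈ 9.06 ft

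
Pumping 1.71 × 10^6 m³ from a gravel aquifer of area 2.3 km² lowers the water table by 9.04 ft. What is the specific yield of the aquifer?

Sy ≈ 0.27

A = 2.3 km² = 2.3 × 10^6 m²
Δh = 9.04 ft = 2.755 m
Sy = ΔV / (A × Δh) = 1.71 × 10^6 m³ / (2.3 × 10^6 m² × 2.755 m) = 0.2698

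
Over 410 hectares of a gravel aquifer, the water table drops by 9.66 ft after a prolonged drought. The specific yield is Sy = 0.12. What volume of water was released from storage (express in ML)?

A = 410 hectares = 4.1 × 10^6 m²
Δh = 9.66 ft = 2.944 m
ΔV = Sy × A × Δh = 0.12 × 4.1 × 10^6 m² × 2.944 m = 1.449 × 10^6 m³
ΔV = 1.449 × 10^6 m³ = 1449 ML

ΔV ≈ 1450 ML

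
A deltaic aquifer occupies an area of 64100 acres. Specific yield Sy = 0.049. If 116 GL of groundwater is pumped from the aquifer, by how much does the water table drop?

A = 64100 acres = 2.594 × 10^8 m²
ΔV = 116 GL = 1.16 × 10^8 m³
Δh = ΔV / (Sy × A) = 1.16 × 10^8 m³ / (0.049 × 2.594 × 10^8 m²) = 9.126 m

Δh ≈ 9.13 m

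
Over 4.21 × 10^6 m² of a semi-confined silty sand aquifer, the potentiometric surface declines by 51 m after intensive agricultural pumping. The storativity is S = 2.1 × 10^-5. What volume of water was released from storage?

ΔV = S × A × Δh = 2.1 × 10^-5 × 4.21 × 10^6 m² × 51 m = 4509 m³

ΔV ≈ 4510 m³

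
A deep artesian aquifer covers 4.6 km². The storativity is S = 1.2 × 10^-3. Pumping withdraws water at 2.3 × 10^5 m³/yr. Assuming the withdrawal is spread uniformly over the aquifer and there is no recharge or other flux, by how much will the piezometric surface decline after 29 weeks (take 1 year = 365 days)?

Δh ≈ 23.2 m

A = 4.6 km² = 4.6 × 10^6 m²
Q = 2.3 × 10^5 m³/yr = 630.1 m³/d
t = 29 weeks = 203 d
ΔV = Q × t = 630.1 m³/d × 203 d = 1.279 × 10^5 m³
Δh = ΔV / (S × A) = 1.279 × 10^5 / (0.0012 × 4.6 × 10^6) = 23.17 m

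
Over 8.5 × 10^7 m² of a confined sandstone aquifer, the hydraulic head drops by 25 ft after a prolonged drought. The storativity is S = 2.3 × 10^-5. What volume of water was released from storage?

Δh = 25 ft = 7.62 m
ΔV = S × A × Δh = 2.3 × 10^-5 × 8.5 × 10^7 m² × 7.62 m = 14900 m³

ΔV ≈ 14900 m³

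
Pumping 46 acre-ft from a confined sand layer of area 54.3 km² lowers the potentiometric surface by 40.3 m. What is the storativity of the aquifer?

S ≈ 2.6 × 10^-5

A = 54.3 km² = 5.43 × 10^7 m²
ΔV = 46 acre-ft = 56740 m³
S = ΔV / (A × Δh) = 56740 m³ / (5.43 × 10^7 m² × 40.3 m) = 2.593 × 10^-5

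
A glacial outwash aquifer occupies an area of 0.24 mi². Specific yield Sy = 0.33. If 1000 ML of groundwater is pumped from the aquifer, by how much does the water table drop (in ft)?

Δh ≈ 16 ft

A = 0.24 mi² = 6.216 × 10^5 m²
ΔV = 1000 ML = 1 × 10^6 m³
Δh = ΔV / (Sy × A) = 1 × 10^6 m³ / (0.33 × 6.216 × 10^5 m²) = 4.875 m
Δh = 4.875 m = 15.99 ft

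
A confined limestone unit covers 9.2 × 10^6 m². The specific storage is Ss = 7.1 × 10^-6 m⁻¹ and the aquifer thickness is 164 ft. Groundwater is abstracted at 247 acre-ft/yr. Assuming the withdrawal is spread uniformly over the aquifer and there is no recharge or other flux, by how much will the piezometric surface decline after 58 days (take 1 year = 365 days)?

b = 164 ft = 49.99 m
S = Ss × b = 7.1 × 10^-6 m⁻¹ × 49.99 m = 3.549 × 10^-4
Q = 247 acre-ft/yr = 834.7 m³/d
ΔV = Q × t = 834.7 m³/d × 58 d = 48410 m³
Δh = ΔV / (S × A) = 48410 / (3.549 × 10^-4 × 9.2 × 10^6) = 14.83 m

Δh ≈ 14.8 m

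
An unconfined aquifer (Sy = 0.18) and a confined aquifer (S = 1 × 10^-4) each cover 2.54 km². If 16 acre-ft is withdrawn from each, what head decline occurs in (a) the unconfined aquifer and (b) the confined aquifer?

A = 2.54 km² = 2.54 × 10^6 m²
ΔV = 16 acre-ft = 19740 m³
Unconfined: Δh_u = ΔV/(Sy·A) = 19740/(0.18 × 2.54 × 10^6) = 0.04317 m
Confined: Δh_c = ΔV/(S·A) = 19740/(1 × 10^-4 × 2.54 × 10^6) = 77.7 m

Δh_u ≈ 0.0432 m; Δh_c ≈ 77.7 m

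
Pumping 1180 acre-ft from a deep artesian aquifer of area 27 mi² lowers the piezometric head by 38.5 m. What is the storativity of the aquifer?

A = 27 mi² = 6.993 × 10^7 m²
ΔV = 1180 acre-ft = 1.456 × 10^6 m³
S = ΔV / (A × Δh) = 1.456 × 10^6 m³ / (6.993 × 10^7 m² × 38.5 m) = 5.406 × 10^-4

S ≈ 5.4 × 10^-4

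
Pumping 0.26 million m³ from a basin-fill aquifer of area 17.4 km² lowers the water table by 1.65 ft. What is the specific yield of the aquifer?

Sy ≈ 0.03

A = 17.4 km² = 1.74 × 10^7 m²
Δh = 1.65 ft = 0.5029 m
ΔV = 0.26 million m³ = 2.6 × 10^5 m³
Sy = ΔV / (A × Δh) = 2.6 × 10^5 m³ / (1.74 × 10^7 m² × 0.5029 m) = 0.02971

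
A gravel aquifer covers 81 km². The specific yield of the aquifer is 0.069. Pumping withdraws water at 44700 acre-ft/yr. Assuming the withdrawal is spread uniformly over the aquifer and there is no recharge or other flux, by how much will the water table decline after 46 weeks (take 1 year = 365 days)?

Δh ≈ 8.7 m

A = 81 km² = 8.1 × 10^7 m²
Q = 44700 acre-ft/yr = 1.511 × 10^5 m³/d
t = 46 weeks = 322 d
ΔV = Q × t = 1.511 × 10^5 m³/d × 322 d = 4.864 × 10^7 m³
Δh = ΔV / (Sy × A) = 4.864 × 10^7 / (0.069 × 8.1 × 10^7) = 8.703 m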